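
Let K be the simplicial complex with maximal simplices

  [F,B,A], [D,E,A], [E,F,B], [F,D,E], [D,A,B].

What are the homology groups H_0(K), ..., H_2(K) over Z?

H_0 = Z,  H_1 = Z,  H_2 = 0.

We work with the vertex ordering A < B < D < E < F. The simplices of K, each written with vertices in increasing order, are:

  0-simplices (5): A, B, D, E, F
  1-simplices (10): AB, AD, AE, AF, BD, BE, BF, DE, DF, EF
  2-simplices (5): ABD, ABF, ADE, BEF, DEF

giving chain groups C_0 ≅ Z^5, C_1 ≅ Z^10, C_2 ≅ Z^5.

The boundary map ∂_1: C_1 → C_0 is given by ∂[p,q] = [q] − [p]. For instance
  ∂BE = E − B.
The 5×10 boundary matrix has rank 4 and Smith normal form diag(1,1,1,1).

∂_2: C_2 → C_1 acts by ∂[p,q,r] = [q,r] − [p,r] + [p,q]. For instance
  ∂ADE = DE − AE + AD,
  ∂ABF = BF − AF + AB.
The resulting 10×5 matrix has rank 5, and its Smith normal form has invariant factors (1,1,1,1,1).

From H_k ≅ ker(∂_k) / im(∂_{k+1}) we obtain:

  H_0: rank C_0 − rank ∂_1 = 5 − 4 = 1, and the invariant factors of ∂_1 are all 1, so H_0 ≅ Z.
  H_1: rank ker ∂_1 − rank ∂_2 = (10 − 4) − 5 = 1, and the invariant factors of ∂_2 are all 1, so H_1 ≅ Z.
  H_2: rank ker ∂_2 − rank ∂_3 = (5 − 5) − 0 = 0, and there is no ∂_3, so H_2 ≅ 0.

(K is a triangulation of the Möbius band.)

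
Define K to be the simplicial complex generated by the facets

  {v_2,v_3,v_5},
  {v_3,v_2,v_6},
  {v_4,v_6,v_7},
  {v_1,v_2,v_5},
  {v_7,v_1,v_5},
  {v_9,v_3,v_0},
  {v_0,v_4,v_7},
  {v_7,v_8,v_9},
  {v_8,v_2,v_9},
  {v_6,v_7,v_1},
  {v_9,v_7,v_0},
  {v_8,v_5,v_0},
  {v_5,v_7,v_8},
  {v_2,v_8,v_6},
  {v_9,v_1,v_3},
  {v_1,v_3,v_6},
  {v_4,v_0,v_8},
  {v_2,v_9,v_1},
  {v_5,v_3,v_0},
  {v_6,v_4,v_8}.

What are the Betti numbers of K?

b_0 = 1, b_1 = 1, b_2 = 0.

K has 10 vertices, 30 edges, 20 triangles.
rank ∂_0 = 0, rank ∂_1 = 9 ⇒ b_0 = 10 − 0 − 9 = 1; all invariant factors of ∂_1 are 1 so no torsion. So H_0 = Z.
rank ∂_1 = 9, rank ∂_2 = 20 ⇒ b_1 = 30 − 9 − 20 = 1; ∂_2 has invariant factor(s) [2] giving torsion. So H_1 = Z ⊕ Z_2.
rank ∂_2 = 20, rank ∂_3 = 0 ⇒ b_2 = 20 − 20 − 0 = 0. So H_2 = 0.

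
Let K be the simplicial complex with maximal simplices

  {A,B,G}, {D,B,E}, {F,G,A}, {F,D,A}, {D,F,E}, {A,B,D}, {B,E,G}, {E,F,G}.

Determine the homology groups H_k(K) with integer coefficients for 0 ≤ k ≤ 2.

H_0 ≅ Z,  H_1 = 0,  H_2 ≅ Z.

Fix the vertex order A < B < D < E < F < G and write every simplex with vertices in increasing order. Then dim K = 2 and the simplices of K are:

  0-simplices (6): A, B, D, E, F, G
  1-simplices (12): AB, AD, AF, AG, BD, BE, BG, DE, DF, EF, EG, FG
  2-simplices (8): ABD, ABG, ADF, AFG, BDE, BEG, DEF, EFG

Hence C_0 ≅ Z^6, C_1 ≅ Z^12, C_2 ≅ Z^8.

Boundary ∂_1: C_1 → C_0 is given by ∂[p,q] = [q] − [p]. For instance
  ∂AD = D − A.
This gives a 6×12 integer matrix of rank 5; reducing to Smith normal form yields diagonal entries (1,1,1,1,1).

Boundary ∂_2: C_2 → C_1 maps a triangle to the signed sum of its edges. For instance
  ∂ABD = BD − AD + AB,
  ∂EFG = FG − EG + EF.
As a 12×8 matrix over Z this has rank 7, with invariant factors (1,1,1,1,1,1,1).

Reading off H_k = ker ∂_k / im ∂_{k+1}:

  H_0: rank C_0 − rank ∂_1 = 6 − 5 = 1, and the invariant factors of ∂_1 are all 1, so H_0 = Z.
  H_1: rank ker ∂_1 − rank ∂_2 = (12 − 5) − 7 = 0, and the invariant factors of ∂_2 are all 1, so H_1 = 0.
  H_2: rank ker ∂_2 − rank ∂_3 = (8 − 7) − 0 = 1, and there is no ∂_3, so H_2 = Z.

(K is a triangulation of the 2-sphere S^2.)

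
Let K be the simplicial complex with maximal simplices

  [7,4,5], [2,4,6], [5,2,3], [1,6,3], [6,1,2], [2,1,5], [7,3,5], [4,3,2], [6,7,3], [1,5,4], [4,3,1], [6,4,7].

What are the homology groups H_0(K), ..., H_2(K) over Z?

H_0 = Z,  H_1 = Z/2,  H_2 = 0.

Order the vertices as 1 < 2 < 3 < 4 < 5 < 6 < 7. Listing each simplex with vertices in this order, K has dimension 2 with simplices:

  0-simplices (7): [1], [2], [3], [4], [5], [6], [7]
  1-simplices (18): [1,2], [1,3], [1,4], [1,5], [1,6], [2,3], [2,4], [2,5], [2,6], [3,4], [3,5], [3,6], [3,7], [4,5], [4,6], [4,7], [5,7], [6,7]
  2-simplices (12): [1,2,5], [1,2,6], [1,3,4], [1,3,6], [1,4,5], [2,3,4], [2,3,5], [2,4,6], [3,5,7], [3,6,7], [4,5,7], [4,6,7]

Hence C_0 ≅ Z^7, C_1 ≅ Z^18, C_2 ≅ Z^12.

Boundary ∂_1: C_1 → C_0 is given by ∂[p,q] = [q] − [p]. For instance
  ∂[1,6] = [6] − [1].
As a 7×18 matrix over Z this has rank 6, with invariant factors (1,1,1,1,1,1).

The boundary map ∂_2: C_2 → C_1 sends each 2-simplex [p,q,r] to [q,r] − [p,r] + [p,q]. For instance
  ∂[2,3,4] = [3,4] − [2,4] + [2,3],
  ∂[1,4,5] = [4,5] − [1,5] + [1,4].
This gives a 18×12 integer matrix of rank 12; reducing to Smith normal form yields diagonal entries (1,1,1,1,1,1,1,1,1,1,1,2).

Reading off H_k = ker ∂_k / im ∂_{k+1}:

  H_0: rank C_0 − rank ∂_1 = 7 − 6 = 1, and the invariant factors of ∂_1 are all 1, so H_0 = Z.
  H_1: rank ker ∂_1 − rank ∂_2 = (18 − 6) − 12 = 0, and ∂_2 has invariant factor 2 > 1, so H_1 = Z/2.
  H_2: rank ker ∂_2 − rank ∂_3 = (12 − 12) − 0 = 0, and there is no ∂_3, so H_2 = 0.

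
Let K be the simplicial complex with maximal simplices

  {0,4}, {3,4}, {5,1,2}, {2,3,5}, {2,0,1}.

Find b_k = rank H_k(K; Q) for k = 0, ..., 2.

b_0 = 1, b_1 = 1, b_2 = 0.

We work with the vertex ordering 0 < 1 < 2 < 3 < 4 < 5. The simplices of K, each written with vertices in increasing order, are:

  0-simplices (6): [0], [1], [2], [3], [4], [5]
  1-simplices (9): [0,1], [0,2], [0,4], [1,2], [1,5], [2,3], [2,5], [3,4], [3,5]
  2-simplices (3): [0,1,2], [1,2,5], [2,3,5]

Hence C_0 ≅ Z^6, C_1 ≅ Z^9, C_2 ≅ Z^3.

The boundary map ∂_1: C_1 → C_0 sends each edge [p,q] (with p < q) to q − p. For instance
  ∂[1,2] = [2] − [1].
As a 6×9 matrix over Z this has rank 5, with invariant factors (1,1,1,1,1).

∂_2: C_2 → C_1 sends each 2-simplex [p,q,r] to [q,r] − [p,r] + [p,q]. For instance
  ∂[0,1,2] = [1,2] − [0,2] + [0,1],
  ∂[1,2,5] = [2,5] − [1,5] + [1,2].
As a 9×3 matrix over Z this has rank 3, with invariant factors (1,1,1).

Computing H_k = (kernel of ∂_k) / (image of ∂_{k+1}):

  H_0: rank C_0 − rank ∂_1 = 6 − 5 = 1, and the invariant factors of ∂_1 are all 1, so H_0 = Z.
  H_1: rank ker ∂_1 − rank ∂_2 = (9 − 5) − 3 = 1, and the invariant factors of ∂_2 are all 1, so H_1 = Z.
  H_2: rank ker ∂_2 − rank ∂_3 = (3 − 3) − 0 = 0, and there is no ∂_3, so H_2 = 0.

Hence the Betti numbers are b_0 = 1, b_1 = 1, b_2 = 0.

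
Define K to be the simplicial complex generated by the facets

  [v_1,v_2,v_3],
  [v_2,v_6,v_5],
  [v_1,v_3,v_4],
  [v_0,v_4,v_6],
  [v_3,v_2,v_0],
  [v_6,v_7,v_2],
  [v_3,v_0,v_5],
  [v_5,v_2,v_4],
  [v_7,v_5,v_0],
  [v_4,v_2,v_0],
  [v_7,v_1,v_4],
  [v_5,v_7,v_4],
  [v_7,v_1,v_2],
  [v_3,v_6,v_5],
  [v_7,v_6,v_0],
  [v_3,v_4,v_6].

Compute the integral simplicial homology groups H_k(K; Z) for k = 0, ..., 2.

H_0 = Z,  H_1 = Z^2,  H_2 = Z.

Order the vertices as v_0 < v_1 < v_2 < v_3 < v_4 < v_5 < v_6 < v_7. Listing each simplex with vertices in this order, K has dimension 2 with simplices:

  0-simplices (8): [v_0], [v_1], [v_2], [v_3], [v_4], [v_5], [v_6], [v_7]
  1-simplices (24): (24 of them)
  2-simplices (16): (16 of them)

Hence C_0 ≅ Z^8, C_1 ≅ Z^24, C_2 ≅ Z^16.

The boundary map ∂_1: C_1 → C_0 maps an edge to its endpoints' difference, ∂[p,q] = q − p. For instance
  ∂[v_5,v_7] = [v_7] − [v_5].
The resulting 8×24 matrix has rank 7, and its Smith normal form has invariant factors (1,1,1,1,1,1,1).

The boundary map ∂_2: C_2 → C_1 sends each 2-simplex [p,q,r] to [q,r] − [p,r] + [p,q]. For instance
  ∂[v_0,v_2,v_4] = [v_2,v_4] − [v_0,v_4] + [v_0,v_2],
  ∂[v_0,v_3,v_5] = [v_3,v_5] − [v_0,v_5] + [v_0,v_3].
The resulting 24×16 matrix has rank 15, and its Smith normal form has invariant factors (1,1,1,1,1,1,1,1,1,1,1,1,1,1,1).

Computing H_k = (kernel of ∂_k) / (image of ∂_{k+1}):

  H_0: rank C_0 − rank ∂_1 = 8 − 7 = 1, and the invariant factors of ∂_1 are all 1, so H_0 ≅ Z.
  H_1: rank ker ∂_1 − rank ∂_2 = (24 − 7) − 15 = 2, and the invariant factors of ∂_2 are all 1, so H_1 ≅ Z^2.
  H_2: rank ker ∂_2 − rank ∂_3 = (16 − 15) − 0 = 1, and there is no ∂_3, so H_2 ≅ Z.

(K is a triangulation of the torus T^2.)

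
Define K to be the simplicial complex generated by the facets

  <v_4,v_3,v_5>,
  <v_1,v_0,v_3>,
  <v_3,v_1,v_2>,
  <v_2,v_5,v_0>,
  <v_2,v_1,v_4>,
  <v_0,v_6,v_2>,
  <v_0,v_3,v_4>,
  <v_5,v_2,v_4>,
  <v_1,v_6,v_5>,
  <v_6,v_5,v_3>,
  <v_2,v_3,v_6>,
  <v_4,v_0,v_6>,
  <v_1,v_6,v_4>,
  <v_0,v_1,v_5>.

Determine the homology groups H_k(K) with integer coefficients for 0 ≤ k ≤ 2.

Fix the vertex order v_0 < v_1 < v_2 < v_3 < v_4 < v_5 < v_6 and write every simplex with vertices in increasing order. Then dim K = 2 and the simplices of K are:

  0-simplices (7): [v_0], [v_1], [v_2], [v_3], [v_4], [v_5], [v_6]
  1-simplices (21): (21 of them)
  2-simplices (14): (14 of them)

Hence C_0 ≅ Z^7, C_1 ≅ Z^21, C_2 ≅ Z^14.

Boundary ∂_1: C_1 → C_0 is given by ∂[p,q] = [q] − [p].
The resulting 7×21 matrix has rank 6, and its Smith normal form has invariant factors (1,1,1,1,1,1).

∂_2: C_2 → C_1 acts by ∂[p,q,r] = [q,r] − [p,r] + [p,q]. For instance
  ∂[v_3,v_5,v_6] = [v_5,v_6] − [v_3,v_6] + [v_3,v_5],
  ∂[v_0,v_2,v_6] = [v_2,v_6] − [v_0,v_6] + [v_0,v_2].
As a 21×14 matrix over Z this has rank 13, with invariant factors (1,1,1,1,1,1,1,1,1,1,1,1,1).

Reading off H_k = ker ∂_k / im ∂_{k+1}:

  H_0: rank C_0 − rank ∂_1 = 7 − 6 = 1, and the invariant factors of ∂_1 are all 1, so H_0 ≅ Z.
  H_1: rank ker ∂_1 − rank ∂_2 = (21 − 6) − 13 = 2, and the invariant factors of ∂_2 are all 1, so H_1 ≅ Z^2.
  H_2: rank ker ∂_2 − rank ∂_3 = (14 − 13) − 0 = 1, and there is no ∂_3, so H_2 ≅ Z.

As a check, the Euler characteristic is 7 − 21 + 14 = 0, which agrees with 1 − 2 + 1 = 0.
(K is a triangulation of the torus T^2.)

H_0 ≅ Z,  H_1 ≅ Z^2,  H_2 ≅ Z.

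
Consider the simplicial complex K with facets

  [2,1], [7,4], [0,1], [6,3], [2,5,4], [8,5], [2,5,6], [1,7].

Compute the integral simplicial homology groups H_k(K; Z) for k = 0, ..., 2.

Order the vertices as 0 < 1 < 2 < 3 < 4 < 5 < 6 < 7 < 8. Listing each simplex with vertices in this order, K has dimension 2 with simplices:

  0-simplices (9): [0], [1], [2], [3], [4], [5], [6], [7], [8]
  1-simplices (11): [0,1], [1,2], [1,7], [2,4], [2,5], [2,6], [3,6], [4,5], [4,7], [5,6], [5,8]
  2-simplices (2): [2,4,5], [2,5,6]

Hence C_0 ≅ Z^9, C_1 ≅ Z^11, C_2 ≅ Z^2.

∂_1: C_1 → C_0 sends each edge [p,q] (with p < q) to q − p.
The 9×11 boundary matrix has rank 8 and Smith normal form diag(1,1,1,1,1,1,1,1).

∂_2: C_2 → C_1 acts by ∂[p,q,r] = [q,r] − [p,r] + [p,q]. For instance
  ∂[2,5,6] = [5,6] − [2,6] + [2,5],
  ∂[2,4,5] = [4,5] − [2,5] + [2,4].
This gives a 11×2 integer matrix of rank 2; reducing to Smith normal form yields diagonal entries (1,1).

Computing H_k = (kernel of ∂_k) / (image of ∂_{k+1}):

  H_0: rank C_0 − rank ∂_1 = 9 − 8 = 1, and the invariant factors of ∂_1 are all 1, so H_0 = Z.
  H_1: rank ker ∂_1 − rank ∂_2 = (11 − 8) − 2 = 1, and the invariant factors of ∂_2 are all 1, so H_1 = Z.
  H_2: rank ker ∂_2 − rank ∂_3 = (2 − 2) − 0 = 0, and there is no ∂_3, so H_2 = 0.

H_0 = Z,  H_1 = Z,  H_2 = 0.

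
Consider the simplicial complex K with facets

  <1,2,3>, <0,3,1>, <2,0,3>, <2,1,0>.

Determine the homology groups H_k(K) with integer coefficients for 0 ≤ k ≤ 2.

We work with the vertex ordering 0 < 1 < 2 < 3. The simplices of K, each written with vertices in increasing order, are:

  0-simplices (4): [0], [1], [2], [3]
  1-simplices (6): [0,1], [0,2], [0,3], [1,2], [1,3], [2,3]
  2-simplices (4): [0,1,2], [0,1,3], [0,2,3], [1,2,3]

Hence C_0 ≅ Z^4, C_1 ≅ Z^6, C_2 ≅ Z^4.

∂_1: C_1 → C_0 sends each edge [p,q] (with p < q) to q − p.
As a 4×6 matrix over Z this has rank 3, with invariant factors (1,1,1).

Boundary ∂_2: C_2 → C_1 acts by ∂[p,q,r] = [q,r] − [p,r] + [p,q]. For instance
  ∂[1,2,3] = [2,3] − [1,3] + [1,2],
  ∂[0,1,3] = [1,3] − [0,3] + [0,1].
The resulting 6×4 matrix has rank 3, and its Smith normal form has invariant factors (1,1,1).

Now H_k = ker ∂_k / im ∂_{k+1}, so:

  H_0: rank C_0 − rank ∂_1 = 4 − 3 = 1, and the invariant factors of ∂_1 are all 1, so H_0 ≅ Z.
  H_1: rank ker ∂_1 − rank ∂_2 = (6 − 3) − 3 = 0, and the invariant factors of ∂_2 are all 1, so H_1 ≅ 0.
  H_2: rank ker ∂_2 − rank ∂_3 = (4 − 3) − 0 = 1, and there is no ∂_3, so H_2 ≅ Z.

As a check, the Euler characteristic is 4 − 6 + 4 = 2, which agrees with 1 − 0 + 1 = 2.

H_0 ≅ Z,  H_1 = 0,  H_2 ≅ Z.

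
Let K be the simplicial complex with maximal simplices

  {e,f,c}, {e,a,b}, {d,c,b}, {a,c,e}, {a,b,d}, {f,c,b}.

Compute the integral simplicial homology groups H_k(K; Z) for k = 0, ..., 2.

H_0 ≅ Z,  H_1 ≅ Z,  H_2 = 0.

We work with the vertex ordering a < b < c < d < e < f. The simplices of K, each written with vertices in increasing order, are:

  0-simplices (6): a, b, c, d, e, f
  1-simplices (12): ab, ac, ad, ae, bc, bd, be, bf, cd, ce, cf, ef
  2-simplices (6): abd, abe, ace, bcd, bcf, cef

giving chain groups C_0 ≅ Z^6, C_1 ≅ Z^12, C_2 ≅ Z^6.

∂_1: C_1 → C_0 sends each edge [p,q] (with p < q) to q − p. For instance
  ∂cd = d − c.
As a 6×12 matrix over Z this has rank 5, with invariant factors (1,1,1,1,1).

The boundary map ∂_2: C_2 → C_1 maps a triangle to the signed sum of its edges. For instance
  ∂ace = ce − ae + ac,
  ∂bcf = cf − bf + bc.
As a 12×6 matrix over Z this has rank 6, with invariant factors (1,1,1,1,1,1).

From H_k ≅ ker(∂_k) / im(∂_{k+1}) we obtain:

  H_0: rank C_0 − rank ∂_1 = 6 − 5 = 1, and the invariant factors of ∂_1 are all 1, so H_0 = Z.
  H_1: rank ker ∂_1 − rank ∂_2 = (12 − 5) − 6 = 1, and the invariant factors of ∂_2 are all 1, so H_1 = Z.
  H_2: rank ker ∂_2 − rank ∂_3 = (6 − 6) − 0 = 0, and there is no ∂_3, so H_2 = 0.

As a check, the Euler characteristic is 6 − 12 + 6 = 0, which agrees with 1 − 1 + 0 = 0.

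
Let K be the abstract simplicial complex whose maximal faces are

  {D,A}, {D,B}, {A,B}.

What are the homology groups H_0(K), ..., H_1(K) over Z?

H_0 ≅ Z,  H_1 ≅ Z.

We work with the vertex ordering A < B < D. The simplices of K, each written with vertices in increasing order, are:

  0-simplices (3): A, B, D
  1-simplices (3): AB, AD, BD

giving chain groups C_0 ≅ Z^3, C_1 ≅ Z^3.

Boundary ∂_1: C_1 → C_0 is given by ∂[p,q] = [q] − [p]. For instance
  ∂BD = D − B.
This gives a 3×3 integer matrix of rank 2; reducing to Smith normal form yields diagonal entries (1,1).

Now H_k = ker ∂_k / im ∂_{k+1}, so:

  H_0: rank C_0 − rank ∂_1 = 3 − 2 = 1, and the invariant factors of ∂_1 are all 1, so H_0 ≅ Z.
  H_1: rank ker ∂_1 − rank ∂_2 = (3 − 2) − 0 = 1, and there is no ∂_2, so H_1 ≅ Z.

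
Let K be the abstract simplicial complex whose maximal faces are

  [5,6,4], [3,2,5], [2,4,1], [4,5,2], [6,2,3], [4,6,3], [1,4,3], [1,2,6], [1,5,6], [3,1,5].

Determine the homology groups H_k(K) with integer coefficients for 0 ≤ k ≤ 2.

H_0 ≅ Z,  H_1 ≅ Z/2Z,  H_2 = 0.

Take the total order 1 < 2 < 3 < 4 < 5 < 6 on the vertex set. Then K (dimension 2) consists of the simplices:

  0-simplices (6): [1], [2], [3], [4], [5], [6]
  1-simplices (15): [1,2], [1,3], [1,4], [1,5], [1,6], [2,3], [2,4], [2,5], [2,6], [3,4], [3,5], [3,6], [4,5], [4,6], [5,6]
  2-simplices (10): [1,2,4], [1,2,6], [1,3,4], [1,3,5], [1,5,6], [2,3,5], [2,3,6], [2,4,5], [3,4,6], [4,5,6]

giving chain groups C_0 ≅ Z^6, C_1 ≅ Z^15, C_2 ≅ Z^10.

Boundary ∂_1: C_1 → C_0 maps an edge to its endpoints' difference, ∂[p,q] = q − p. For instance
  ∂[1,4] = [4] − [1].
The resulting 6×15 matrix has rank 5, and its Smith normal form has invariant factors (1,1,1,1,1).

Boundary ∂_2: C_2 → C_1 maps a triangle to the signed sum of its edges. For instance
  ∂[1,5,6] = [5,6] − [1,6] + [1,5],
  ∂[4,5,6] = [5,6] − [4,6] + [4,5].
As a 15×10 matrix over Z this has rank 10, with invariant factors (1,1,1,1,1,1,1,1,1,2).

Now H_k = ker ∂_k / im ∂_{k+1}, so:

  H_0: rank C_0 − rank ∂_1 = 6 − 5 = 1, and the invariant factors of ∂_1 are all 1, so H_0 ≅ Z.
  H_1: rank ker ∂_1 − rank ∂_2 = (15 − 5) − 10 = 0, and ∂_2 has invariant factor 2 > 1, so H_1 ≅ Z/2Z.
  H_2: rank ker ∂_2 − rank ∂_3 = (10 − 10) − 0 = 0, and there is no ∂_3, so H_2 ≅ 0.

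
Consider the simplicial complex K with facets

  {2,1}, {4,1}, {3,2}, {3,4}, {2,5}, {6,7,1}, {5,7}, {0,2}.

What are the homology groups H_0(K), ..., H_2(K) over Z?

H_0 ≅ Z,  H_1 ≅ Z^2,  H_2 = 0.

Take the total order 0 < 1 < 2 < 3 < 4 < 5 < 6 < 7 on the vertex set. Then K (dimension 2) consists of the simplices:

  0-simplices (8): [0], [1], [2], [3], [4], [5], [6], [7]
  1-simplices (10): [0,2], [1,2], [1,4], [1,6], [1,7], [2,3], [2,5], [3,4], [5,7], [6,7]
  2-simplices (1): [1,6,7]

giving chain groups C_0 ≅ Z^8, C_1 ≅ Z^10, C_2 ≅ Z^1.

Boundary ∂_1: C_1 → C_0 sends each edge [p,q] (with p < q) to q − p.
The resulting 8×10 matrix has rank 7, and its Smith normal form has invariant factors (1,1,1,1,1,1,1).

Boundary ∂_2: C_2 → C_1 sends each 2-simplex [p,q,r] to [q,r] − [p,r] + [p,q]. For instance
  ∂[1,6,7] = [6,7] − [1,7] + [1,6].
The 10×1 boundary matrix has rank 1 and Smith normal form diag(1).

Computing H_k = (kernel of ∂_k) / (image of ∂_{k+1}):

  H_0: rank C_0 − rank ∂_1 = 8 − 7 = 1, and the invariant factors of ∂_1 are all 1, so H_0 = Z.
  H_1: rank ker ∂_1 − rank ∂_2 = (10 − 7) − 1 = 2, and the invariant factors of ∂_2 are all 1, so H_1 = Z^2.
  H_2: rank ker ∂_2 − rank ∂_3 = (1 − 1) − 0 = 0, and there is no ∂_3, so H_2 = 0.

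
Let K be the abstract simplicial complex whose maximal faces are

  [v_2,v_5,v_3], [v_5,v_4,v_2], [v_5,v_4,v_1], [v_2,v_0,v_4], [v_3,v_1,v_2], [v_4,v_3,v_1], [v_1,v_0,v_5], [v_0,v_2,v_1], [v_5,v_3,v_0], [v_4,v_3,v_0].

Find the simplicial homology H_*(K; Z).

Fix the vertex order v_0 < v_1 < v_2 < v_3 < v_4 < v_5 and write every simplex with vertices in increasing order. Then dim K = 2 and the simplices of K are:

  0-simplices (6): [v_0], [v_1], [v_2], [v_3], [v_4], [v_5]
  1-simplices (15): (15 of them)
  2-simplices (10): [v_0,v_1,v_2], [v_0,v_1,v_5], [v_0,v_2,v_4], [v_0,v_3,v_4], [v_0,v_3,v_5], [v_1,v_2,v_3], [v_1,v_3,v_4], [v_1,v_4,v_5], [v_2,v_3,v_5], [v_2,v_4,v_5]

giving chain groups C_0 ≅ Z^6, C_1 ≅ Z^15, C_2 ≅ Z^10.

The boundary map ∂_1: C_1 → C_0 maps an edge to its endpoints' difference, ∂[p,q] = q − p. For instance
  ∂[v_0,v_5] = [v_5] − [v_0].
The resulting 6×15 matrix has rank 5, and its Smith normal form has invariant factors (1,1,1,1,1).

Boundary ∂_2: C_2 → C_1 sends each 2-simplex [p,q,r] to [q,r] − [p,r] + [p,q]. For instance
  ∂[v_0,v_2,v_4] = [v_2,v_4] − [v_0,v_4] + [v_0,v_2],
  ∂[v_2,v_4,v_5] = [v_4,v_5] − [v_2,v_5] + [v_2,v_4].
The 15×10 boundary matrix has rank 10 and Smith normal form diag(1,1,1,1,1,1,1,1,1,2).

From H_k ≅ ker(∂_k) / im(∂_{k+1}) we obtain:

  H_0: rank C_0 − rank ∂_1 = 6 − 5 = 1, and the invariant factors of ∂_1 are all 1, so H_0 ≅ Z.
  H_1: rank ker ∂_1 − rank ∂_2 = (15 − 5) − 10 = 0, and ∂_2 has invariant factor 2 > 1, so H_1 ≅ Z/2Z.
  H_2: rank ker ∂_2 − rank ∂_3 = (10 − 10) − 0 = 0, and there is no ∂_3, so H_2 ≅ 0.

As a check, the Euler characteristic is 6 − 15 + 10 = 1, which agrees with 1 − 0 + 0 = 1.
(K is a triangulation of the real projective plane RP^2.)

H_0 ≅ Z,  H_1 ≅ Z/2Z,  H_2 = 0.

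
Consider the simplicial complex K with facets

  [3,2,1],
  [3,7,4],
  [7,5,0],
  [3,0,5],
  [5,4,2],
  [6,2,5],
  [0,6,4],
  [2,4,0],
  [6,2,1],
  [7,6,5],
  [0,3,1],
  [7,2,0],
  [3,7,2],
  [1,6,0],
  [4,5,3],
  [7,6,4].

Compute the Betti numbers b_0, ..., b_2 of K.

b_0 = 1, b_1 = 2, b_2 = 1.

Order the vertices as 0 < 1 < 2 < 3 < 4 < 5 < 6 < 7. Listing each simplex with vertices in this order, K has dimension 2 with simplices:

  0-simplices (8): [0], [1], [2], [3], [4], [5], [6], [7]
  1-simplices (24): (24 of them)
  2-simplices (16): [0,1,3], [0,1,6], [0,2,4], [0,2,7], [0,3,5], [0,4,6], [0,5,7], [1,2,3], [1,2,6], [2,3,7], [2,4,5], [2,5,6], [3,4,5], [3,4,7], [4,6,7], [5,6,7]

Hence C_0 ≅ Z^8, C_1 ≅ Z^24, C_2 ≅ Z^16.

∂_1: C_1 → C_0 maps an edge to its endpoints' difference, ∂[p,q] = q − p. For instance
  ∂[4,5] = [5] − [4].
The 8×24 boundary matrix has rank 7 and Smith normal form diag(1,1,1,1,1,1,1).

∂_2: C_2 → C_1 acts by ∂[p,q,r] = [q,r] − [p,r] + [p,q]. For instance
  ∂[5,6,7] = [6,7] − [5,7] + [5,6],
  ∂[0,3,5] = [3,5] − [0,5] + [0,3].
As a 24×16 matrix over Z this has rank 15, with invariant factors (1,1,1,1,1,1,1,1,1,1,1,1,1,1,1).

From H_k ≅ ker(∂_k) / im(∂_{k+1}) we obtain:

  H_0: rank C_0 − rank ∂_1 = 8 − 7 = 1, and the invariant factors of ∂_1 are all 1, so H_0 ≅ Z.
  H_1: rank ker ∂_1 − rank ∂_2 = (24 − 7) − 15 = 2, and the invariant factors of ∂_2 are all 1, so H_1 ≅ Z^2.
  H_2: rank ker ∂_2 − rank ∂_3 = (16 − 15) − 0 = 1, and there is no ∂_3, so H_2 ≅ Z.

As a check, the Euler characteristic is 8 − 24 + 16 = 0, which agrees with 1 − 2 + 1 = 0.
(K is a triangulation of the torus T^2.)

Hence the Betti numbers are b_0 = 1, b_1 = 2, b_2 = 1.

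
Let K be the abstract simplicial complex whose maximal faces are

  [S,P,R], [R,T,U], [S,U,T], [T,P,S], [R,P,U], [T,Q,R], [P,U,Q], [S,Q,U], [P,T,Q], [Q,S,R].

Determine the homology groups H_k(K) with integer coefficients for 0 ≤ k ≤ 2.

H_0 = Z,  H_1 = Z/2,  H_2 = 0.

Order the vertices as P < Q < R < S < T < U. Listing each simplex with vertices in this order, K has dimension 2 with simplices:

  0-simplices (6): P, Q, R, S, T, U
  1-simplices (15): PQ, PR, PS, PT, PU, QR, QS, QT, QU, RS, RT, RU, ST, SU, TU
  2-simplices (10): PQT, PQU, PRS, PRU, PST, QRS, QRT, QSU, RTU, STU

Hence C_0 ≅ Z^6, C_1 ≅ Z^15, C_2 ≅ Z^10.

∂_1: C_1 → C_0 sends each edge [p,q] (with p < q) to q − p. For instance
  ∂RU = U − R.
This gives a 6×15 integer matrix of rank 5; reducing to Smith normal form yields diagonal entries (1,1,1,1,1).

∂_2: C_2 → C_1 maps a triangle to the signed sum of its edges. For instance
  ∂PRS = RS − PS + PR,
  ∂PST = ST − PT + PS.
The 15×10 boundary matrix has rank 10 and Smith normal form diag(1,1,1,1,1,1,1,1,1,2).

Reading off H_k = ker ∂_k / im ∂_{k+1}:

  H_0: rank C_0 − rank ∂_1 = 6 − 5 = 1, and the invariant factors of ∂_1 are all 1, so H_0 = Z.
  H_1: rank ker ∂_1 − rank ∂_2 = (15 − 5) − 10 = 0, and ∂_2 has invariant factor 2 > 1, so H_1 = Z/2.
  H_2: rank ker ∂_2 − rank ∂_3 = (10 − 10) − 0 = 0, and there is no ∂_3, so H_2 = 0.

As a check, the Euler characteristic is 6 − 15 + 10 = 1, which agrees with 1 − 0 + 0 = 1.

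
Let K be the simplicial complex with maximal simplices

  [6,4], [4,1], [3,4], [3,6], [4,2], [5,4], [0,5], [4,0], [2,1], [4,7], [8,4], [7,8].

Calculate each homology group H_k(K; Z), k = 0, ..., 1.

We work with the vertex ordering 0 < 1 < 2 < 3 < 4 < 5 < 6 < 7 < 8. The simplices of K, each written with vertices in increasing order, are:

  0-simplices (9): [0], [1], [2], [3], [4], [5], [6], [7], [8]
  1-simplices (12): [0,4], [0,5], [1,2], [1,4], [2,4], [3,4], [3,6], [4,5], [4,6], [4,7], [4,8], [7,8]

Hence C_0 ≅ Z^9, C_1 ≅ Z^12.

The boundary map ∂_1: C_1 → C_0 sends each edge [p,q] (with p < q) to q − p. For instance
  ∂[0,5] = [5] − [0].
This gives a 9×12 integer matrix of rank 8; reducing to Smith normal form yields diagonal entries (1,1,1,1,1,1,1,1).

From H_k ≅ ker(∂_k) / im(∂_{k+1}) we obtain:

  H_0: rank C_0 − rank ∂_1 = 9 − 8 = 1, and the invariant factors of ∂_1 are all 1, so H_0 ≅ Z.
  H_1: rank ker ∂_1 − rank ∂_2 = (12 − 8) − 0 = 4, and there is no ∂_2, so H_1 ≅ Z^4.

As a check, the Euler characteristic is 9 − 12 = -3, which agrees with 1 − 4 = -3.

H_0 = Z,  H_1 = Z^4.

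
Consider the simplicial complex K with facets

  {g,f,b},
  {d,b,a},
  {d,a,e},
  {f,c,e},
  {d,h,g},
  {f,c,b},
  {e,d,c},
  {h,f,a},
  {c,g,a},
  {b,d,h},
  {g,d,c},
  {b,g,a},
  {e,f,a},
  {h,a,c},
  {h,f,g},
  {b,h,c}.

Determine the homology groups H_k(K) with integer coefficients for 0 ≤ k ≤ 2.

H_0 ≅ Z,  H_1 ≅ Z^2,  H_2 ≅ Z.

Order the vertices as a < b < c < d < e < f < g < h. Listing each simplex with vertices in this order, K has dimension 2 with simplices:

  0-simplices (8): a, b, c, d, e, f, g, h
  1-simplices (24): ab, ac, ad, ae, af, ag, ah, bc, bd, bf, bg, bh, cd, ce, cf, cg, ch, de, dg, dh, ef, fg, fh, gh
  2-simplices (16): abd, abg, acg, ach, ade, aef, afh, bcf, bch, bdh, bfg, cde, cdg, cef, dgh, fgh

so the chain groups are C_0 ≅ Z^8, C_1 ≅ Z^24, C_2 ≅ Z^16.

Boundary ∂_1: C_1 → C_0 maps an edge to its endpoints' difference, ∂[p,q] = q − p.
The 8×24 boundary matrix has rank 7 and Smith normal form diag(1,1,1,1,1,1,1).

∂_2: C_2 → C_1 sends each 2-simplex [p,q,r] to [q,r] − [p,r] + [p,q]. For instance
  ∂ach = ch − ah + ac,
  ∂fgh = gh − fh + fg.
As a 24×16 matrix over Z this has rank 15, with invariant factors (1,1,1,1,1,1,1,1,1,1,1,1,1,1,1).

Computing H_k = (kernel of ∂_k) / (image of ∂_{k+1}):

  H_0: rank C_0 − rank ∂_1 = 8 − 7 = 1, and the invariant factors of ∂_1 are all 1, so H_0 ≅ Z.
  H_1: rank ker ∂_1 − rank ∂_2 = (24 − 7) − 15 = 2, and the invariant factors of ∂_2 are all 1, so H_1 ≅ Z^2.
  H_2: rank ker ∂_2 − rank ∂_3 = (16 − 15) − 0 = 1, and there is no ∂_3, so H_2 ≅ Z.

(K is a triangulation of the torus T^2.)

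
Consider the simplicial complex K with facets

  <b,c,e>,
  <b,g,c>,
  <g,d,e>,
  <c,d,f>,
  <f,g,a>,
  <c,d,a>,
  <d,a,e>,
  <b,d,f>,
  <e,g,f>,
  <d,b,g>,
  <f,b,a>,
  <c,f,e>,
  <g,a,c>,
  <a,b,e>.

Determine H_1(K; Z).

H_1 ≅ Z^2.

Take the total order a < b < c < d < e < f < g on the vertex set. Then K (dimension 2) consists of the simplices:

  0-simplices (7): a, b, c, d, e, f, g
  1-simplices (21): ab, ac, ad, ae, af, ag, bc, bd, be, bf, bg, cd, ce, cf, cg, de, df, dg, ef, eg, fg
  2-simplices (14): abe, abf, acd, acg, ade, afg, bce, bcg, bdf, bdg, cdf, cef, deg, efg

so the chain groups are C_0 ≅ Z^7, C_1 ≅ Z^21, C_2 ≅ Z^14.

The boundary map ∂_1: C_1 → C_0 sends each edge [p,q] (with p < q) to q − p. For instance
  ∂cd = d − c.
The resulting 7×21 matrix has rank 6, and its Smith normal form has invariant factors (1,1,1,1,1,1).

The boundary map ∂_2: C_2 → C_1 maps a triangle to the signed sum of its edges. For instance
  ∂bdg = dg − bg + bd,
  ∂afg = fg − ag + af.
The 21×14 boundary matrix has rank 13 and Smith normal form diag(1,1,1,1,1,1,1,1,1,1,1,1,1).

Computing H_k = (kernel of ∂_k) / (image of ∂_{k+1}):

  H_1: rank ker ∂_1 − rank ∂_2 = (21 − 6) − 13 = 2, and the invariant factors of ∂_2 are all 1, so H_1 = Z^2.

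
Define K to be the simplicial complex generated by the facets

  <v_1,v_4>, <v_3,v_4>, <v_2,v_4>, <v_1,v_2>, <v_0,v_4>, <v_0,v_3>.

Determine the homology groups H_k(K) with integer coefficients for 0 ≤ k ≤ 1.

H_0 = Z,  H_1 = Z^2.

Fix the vertex order v_0 < v_1 < v_2 < v_3 < v_4 and write every simplex with vertices in increasing order. Then dim K = 1 and the simplices of K are:

  0-simplices (5): [v_0], [v_1], [v_2], [v_3], [v_4]
  1-simplices (6): [v_0,v_3], [v_0,v_4], [v_1,v_2], [v_1,v_4], [v_2,v_4], [v_3,v_4]

so the chain groups are C_0 ≅ Z^5, C_1 ≅ Z^6.

∂_1: C_1 → C_0 is given by ∂[p,q] = [q] − [p]. For instance
  ∂[v_1,v_2] = [v_2] − [v_1].
This gives a 5×6 integer matrix of rank 4; reducing to Smith normal form yields diagonal entries (1,1,1,1).

Computing H_k = (kernel of ∂_k) / (image of ∂_{k+1}):

  H_0: rank C_0 − rank ∂_1 = 5 − 4 = 1, and the invariant factors of ∂_1 are all 1, so H_0 = Z.
  H_1: rank ker ∂_1 − rank ∂_2 = (6 − 4) − 0 = 2, and there is no ∂_2, so H_1 = Z^2.

(K is a triangulation of a wedge of 2 circles.)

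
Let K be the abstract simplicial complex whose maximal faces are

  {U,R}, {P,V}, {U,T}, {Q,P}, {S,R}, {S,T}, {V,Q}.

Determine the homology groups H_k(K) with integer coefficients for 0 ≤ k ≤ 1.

Take the total order P < Q < R < S < T < U < V on the vertex set. Then K (dimension 1) consists of the simplices:

  0-simplices (7): P, Q, R, S, T, U, V
  1-simplices (7): PQ, PV, QV, RS, RU, ST, TU

so the chain groups are C_0 ≅ Z^7, C_1 ≅ Z^7.

∂_1: C_1 → C_0 maps an edge to its endpoints' difference, ∂[p,q] = q − p. For instance
  ∂PV = V − P.
This gives a 7×7 integer matrix of rank 5; reducing to Smith normal form yields diagonal entries (1,1,1,1,1).

From H_k ≅ ker(∂_k) / im(∂_{k+1}) we obtain:

  H_0: rank C_0 − rank ∂_1 = 7 − 5 = 2, and the invariant factors of ∂_1 are all 1, so H_0 ≅ Z^2.
  H_1: rank ker ∂_1 − rank ∂_2 = (7 − 5) − 0 = 2, and there is no ∂_2, so H_1 ≅ Z^2.

(K is a triangulation of the disjoint union of the circle S^1 and the circle S^1.)

H_0 ≅ Z^2,  H_1 ≅ Z^2.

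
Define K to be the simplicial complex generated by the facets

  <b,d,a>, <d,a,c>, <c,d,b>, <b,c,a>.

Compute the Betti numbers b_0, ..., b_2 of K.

We work with the vertex ordering a < b < c < d. The simplices of K, each written with vertices in increasing order, are:

  0-simplices (4): a, b, c, d
  1-simplices (6): ab, ac, ad, bc, bd, cd
  2-simplices (4): abc, abd, acd, bcd

Hence C_0 ≅ Z^4, C_1 ≅ Z^6, C_2 ≅ Z^4.

∂_1: C_1 → C_0 is given by ∂[p,q] = [q] − [p]. For instance
  ∂cd = d − c.
This gives a 4×6 integer matrix of rank 3; reducing to Smith normal form yields diagonal entries (1,1,1).

∂_2: C_2 → C_1 acts by ∂[p,q,r] = [q,r] − [p,r] + [p,q]. For instance
  ∂abd = bd − ad + ab,
  ∂abc = bc − ac + ab.
The resulting 6×4 matrix has rank 3, and its Smith normal form has invariant factors (1,1,1).

Computing H_k = (kernel of ∂_k) / (image of ∂_{k+1}):

  H_0: rank C_0 − rank ∂_1 = 4 − 3 = 1, and the invariant factors of ∂_1 are all 1, so H_0 ≅ Z.
  H_1: rank ker ∂_1 − rank ∂_2 = (6 − 3) − 3 = 0, and the invariant factors of ∂_2 are all 1, so H_1 ≅ 0.
  H_2: rank ker ∂_2 − rank ∂_3 = (4 − 3) − 0 = 1, and there is no ∂_3, so H_2 ≅ Z.

(K is a triangulation of the 2-sphere S^2.)

Hence the Betti numbers are b_0 = 1, b_1 = 0, b_2 = 1.

b_0 = 1, b_1 = 0, b_2 = 1.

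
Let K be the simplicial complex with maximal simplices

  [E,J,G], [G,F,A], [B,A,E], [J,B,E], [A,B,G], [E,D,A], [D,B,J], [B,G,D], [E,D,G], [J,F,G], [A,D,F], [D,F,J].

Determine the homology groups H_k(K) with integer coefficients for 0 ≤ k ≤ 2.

H_0 ≅ Z,  H_1 ≅ Z_2,  H_2 = 0.

Fix the vertex order A < B < D < E < F < G < J and write every simplex with vertices in increasing order. Then dim K = 2 and the simplices of K are:

  0-simplices (7): A, B, D, E, F, G, J
  1-simplices (18): AB, AD, AE, AF, AG, BD, BE, BG, BJ, DE, DF, DG, DJ, EG, EJ, FG, FJ, GJ
  2-simplices (12): ABE, ABG, ADE, ADF, AFG, BDG, BDJ, BEJ, DEG, DFJ, EGJ, FGJ

giving chain groups C_0 ≅ Z^7, C_1 ≅ Z^18, C_2 ≅ Z^12.

∂_1: C_1 → C_0 is given by ∂[p,q] = [q] − [p].
The 7×18 boundary matrix has rank 6 and Smith normal form diag(1,1,1,1,1,1).

The boundary map ∂_2: C_2 → C_1 maps a triangle to the signed sum of its edges. For instance
  ∂ADE = DE − AE + AD,
  ∂AFG = FG − AG + AF.
The 18×12 boundary matrix has rank 12 and Smith normal form diag(1,1,1,1,1,1,1,1,1,1,1,2).

Reading off H_k = ker ∂_k / im ∂_{k+1}:

  H_0: rank C_0 − rank ∂_1 = 7 − 6 = 1, and the invariant factors of ∂_1 are all 1, so H_0 = Z.
  H_1: rank ker ∂_1 − rank ∂_2 = (18 − 6) − 12 = 0, and ∂_2 has invariant factor 2 > 1, so H_1 = Z_2.
  H_2: rank ker ∂_2 − rank ∂_3 = (12 − 12) − 0 = 0, and there is no ∂_3, so H_2 = 0.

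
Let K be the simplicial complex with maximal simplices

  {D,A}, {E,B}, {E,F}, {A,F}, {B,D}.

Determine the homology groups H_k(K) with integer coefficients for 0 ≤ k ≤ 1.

Take the total order A < B < D < E < F on the vertex set. Then K (dimension 1) consists of the simplices:

  0-simplices (5): A, B, D, E, F
  1-simplices (5): AD, AF, BD, BE, EF

Hence C_0 ≅ Z^5, C_1 ≅ Z^5.

The boundary map ∂_1: C_1 → C_0 is given by ∂[p,q] = [q] − [p]. For instance
  ∂AD = D − A.
The 5×5 boundary matrix has rank 4 and Smith normal form diag(1,1,1,1).

Computing H_k = (kernel of ∂_k) / (image of ∂_{k+1}):

  H_0: rank C_0 − rank ∂_1 = 5 − 4 = 1, and the invariant factors of ∂_1 are all 1, so H_0 ≅ Z.
  H_1: rank ker ∂_1 − rank ∂_2 = (5 − 4) − 0 = 1, and there is no ∂_2, so H_1 ≅ Z.

As a check, the Euler characteristic is 5 − 5 = 0, which agrees with 1 − 1 = 0.
(K is a triangulation of the circle S^1.)

H_0 ≅ Z,  H_1 ≅ Z.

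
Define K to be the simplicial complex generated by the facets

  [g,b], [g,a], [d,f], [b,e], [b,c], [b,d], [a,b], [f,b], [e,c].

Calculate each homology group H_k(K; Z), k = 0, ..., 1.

K has 7 vertices, 9 edges.
rank ∂_0 = 0, rank ∂_1 = 6 ⇒ b_0 = 7 − 0 − 6 = 1; all invariant factors of ∂_1 are 1 so no torsion. So H_0 ≅ Z.
rank ∂_1 = 6, rank ∂_2 = 0 ⇒ b_1 = 9 − 6 − 0 = 3. So H_1 ≅ Z^3.

H_0 ≅ Z,  H_1 ≅ Z^3.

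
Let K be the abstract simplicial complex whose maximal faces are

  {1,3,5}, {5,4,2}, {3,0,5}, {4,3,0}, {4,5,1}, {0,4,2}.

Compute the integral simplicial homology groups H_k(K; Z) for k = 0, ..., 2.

H_0 = Z,  H_1 = Z,  H_2 = 0.

Fix the vertex order 0 < 1 < 2 < 3 < 4 < 5 and write every simplex with vertices in increasing order. Then dim K = 2 and the simplices of K are:

  0-simplices (6): [0], [1], [2], [3], [4], [5]
  1-simplices (12): [0,2], [0,3], [0,4], [0,5], [1,3], [1,4], [1,5], [2,4], [2,5], [3,4], [3,5], [4,5]
  2-simplices (6): [0,2,4], [0,3,4], [0,3,5], [1,3,5], [1,4,5], [2,4,5]

giving chain groups C_0 ≅ Z^6, C_1 ≅ Z^12, C_2 ≅ Z^6.

The boundary map ∂_1: C_1 → C_0 maps an edge to its endpoints' difference, ∂[p,q] = q − p.
The 6×12 boundary matrix has rank 5 and Smith normal form diag(1,1,1,1,1).

∂_2: C_2 → C_1 sends each 2-simplex [p,q,r] to [q,r] − [p,r] + [p,q]. For instance
  ∂[1,3,5] = [3,5] − [1,5] + [1,3],
  ∂[2,4,5] = [4,5] − [2,5] + [2,4].
This gives a 12×6 integer matrix of rank 6; reducing to Smith normal form yields diagonal entries (1,1,1,1,1,1).

Computing H_k = (kernel of ∂_k) / (image of ∂_{k+1}):

  H_0: rank C_0 − rank ∂_1 = 6 − 5 = 1, and the invariant factors of ∂_1 are all 1, so H_0 = Z.
  H_1: rank ker ∂_1 − rank ∂_2 = (12 − 5) − 6 = 1, and the invariant factors of ∂_2 are all 1, so H_1 = Z.
  H_2: rank ker ∂_2 − rank ∂_3 = (6 − 6) − 0 = 0, and there is no ∂_3, so H_2 = 0.

As a check, the Euler characteristic is 6 − 12 + 6 = 0, which agrees with 1 − 1 + 0 = 0.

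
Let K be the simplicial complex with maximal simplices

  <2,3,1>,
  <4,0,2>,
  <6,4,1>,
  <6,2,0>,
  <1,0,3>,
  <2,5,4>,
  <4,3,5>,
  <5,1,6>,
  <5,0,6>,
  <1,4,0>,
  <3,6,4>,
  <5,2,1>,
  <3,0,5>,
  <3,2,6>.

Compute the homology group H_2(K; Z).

Order the vertices as 0 < 1 < 2 < 3 < 4 < 5 < 6. Listing each simplex with vertices in this order, K has dimension 2 with simplices:

  0-simplices (7): [0], [1], [2], [3], [4], [5], [6]
  1-simplices (21): [0,1], [0,2], [0,3], [0,4], [0,5], [0,6], [1,2], [1,3], [1,4], [1,5], [1,6], [2,3], [2,4], [2,5], [2,6], [3,4], [3,5], [3,6], [4,5], [4,6], [5,6]
  2-simplices (14): [0,1,3], [0,1,4], [0,2,4], [0,2,6], [0,3,5], [0,5,6], [1,2,3], [1,2,5], [1,4,6], [1,5,6], [2,3,6], [2,4,5], [3,4,5], [3,4,6]

so the chain groups are C_0 ≅ Z^7, C_1 ≅ Z^21, C_2 ≅ Z^14.

Boundary ∂_1: C_1 → C_0 maps an edge to its endpoints' difference, ∂[p,q] = q − p. For instance
  ∂[2,4] = [4] − [2].
This gives a 7×21 integer matrix of rank 6; reducing to Smith normal form yields diagonal entries (1,1,1,1,1,1).

Boundary ∂_2: C_2 → C_1 maps a triangle to the signed sum of its edges. For instance
  ∂[0,1,4] = [1,4] − [0,4] + [0,1],
  ∂[1,2,5] = [2,5] − [1,5] + [1,2].
As a 21×14 matrix over Z this has rank 13, with invariant factors (1,1,1,1,1,1,1,1,1,1,1,1,1).

From H_k ≅ ker(∂_k) / im(∂_{k+1}) we obtain:

  H_2: rank ker ∂_2 − rank ∂_3 = (14 − 13) − 0 = 1, and there is no ∂_3, so H_2 ≅ Z.

H_2 = Z.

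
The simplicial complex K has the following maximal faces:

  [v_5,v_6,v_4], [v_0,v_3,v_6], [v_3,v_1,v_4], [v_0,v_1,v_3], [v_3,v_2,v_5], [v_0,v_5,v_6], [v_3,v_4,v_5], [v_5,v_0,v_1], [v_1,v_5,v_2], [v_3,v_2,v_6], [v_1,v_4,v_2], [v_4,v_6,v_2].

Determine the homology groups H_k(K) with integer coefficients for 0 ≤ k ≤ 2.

K has 7 vertices, 18 edges, 12 triangles.
rank ∂_0 = 0, rank ∂_1 = 6 ⇒ b_0 = 7 − 0 − 6 = 1; all invariant factors of ∂_1 are 1 so no torsion. So H_0 = Z.
rank ∂_1 = 6, rank ∂_2 = 12 ⇒ b_1 = 18 − 6 − 12 = 0; ∂_2 has invariant factor(s) [2] giving torsion. So H_1 = Z/2.
rank ∂_2 = 12, rank ∂_3 = 0 ⇒ b_2 = 12 − 12 − 0 = 0. So H_2 = 0.

H_0 ≅ Z,  H_1 ≅ Z/2,  H_2 = 0.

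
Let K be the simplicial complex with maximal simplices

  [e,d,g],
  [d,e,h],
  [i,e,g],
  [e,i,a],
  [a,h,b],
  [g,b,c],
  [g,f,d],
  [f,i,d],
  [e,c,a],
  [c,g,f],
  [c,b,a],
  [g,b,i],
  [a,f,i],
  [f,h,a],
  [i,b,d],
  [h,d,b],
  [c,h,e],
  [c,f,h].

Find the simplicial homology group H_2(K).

H_2 = 0.

Fix the vertex order a < b < c < d < e < f < g < h < i and write every simplex with vertices in increasing order. Then dim K = 2 and the simplices of K are:

  0-simplices (9): a, b, c, d, e, f, g, h, i
  1-simplices (27): ab, ac, ae, af, ah, ai, bc, bd, bg, bh, bi, ce, cf, cg, ch, de, df, dg, dh, di, eg, eh, ei, fg, fh, fi, gi
  2-simplices (18): abc, abh, ace, aei, afh, afi, bcg, bdh, bdi, bgi, ceh, cfg, cfh, deg, deh, dfg, dfi, egi

so the chain groups are C_0 ≅ Z^9, C_1 ≅ Z^27, C_2 ≅ Z^18.

The boundary map ∂_1: C_1 → C_0 sends each edge [p,q] (with p < q) to q − p.
The 9×27 boundary matrix has rank 8 and Smith normal form diag(1,1,1,1,1,1,1,1).

The boundary map ∂_2: C_2 → C_1 maps a triangle to the signed sum of its edges. For instance
  ∂afh = fh − ah + af,
  ∂aei = ei − ai + ae.
The resulting 27×18 matrix has rank 18, and its Smith normal form has invariant factors (1,1,1,1,1,1,1,1,1,1,1,1,1,1,1,1,1,2).

Now H_k = ker ∂_k / im ∂_{k+1}, so:

  H_2: rank ker ∂_2 − rank ∂_3 = (18 − 18) − 0 = 0, and there is no ∂_3, so H_2 ≅ 0.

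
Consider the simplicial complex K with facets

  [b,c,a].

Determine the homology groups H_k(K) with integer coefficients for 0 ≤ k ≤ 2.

H_0 ≅ Z,  H_1 = 0,  H_2 = 0.

K has 3 vertices, 3 edges, 1 triangle.
rank ∂_0 = 0, rank ∂_1 = 2 ⇒ b_0 = 3 − 0 − 2 = 1; all invariant factors of ∂_1 are 1 so no torsion. So H_0 = Z.
rank ∂_1 = 2, rank ∂_2 = 1 ⇒ b_1 = 3 − 2 − 1 = 0; all invariant factors of ∂_2 are 1 so no torsion. So H_1 = 0.
rank ∂_2 = 1, rank ∂_3 = 0 ⇒ b_2 = 1 − 1 − 0 = 0. So H_2 = 0.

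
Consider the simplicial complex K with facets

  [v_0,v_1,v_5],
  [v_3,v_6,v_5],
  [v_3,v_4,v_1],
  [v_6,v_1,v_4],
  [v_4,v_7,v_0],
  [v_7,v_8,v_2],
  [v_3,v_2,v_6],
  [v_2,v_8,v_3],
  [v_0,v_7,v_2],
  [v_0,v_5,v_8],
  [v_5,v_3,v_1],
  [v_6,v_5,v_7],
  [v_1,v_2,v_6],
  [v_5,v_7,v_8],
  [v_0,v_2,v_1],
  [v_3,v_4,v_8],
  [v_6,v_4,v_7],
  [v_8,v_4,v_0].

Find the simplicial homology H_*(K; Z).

H_0 ≅ Z,  H_1 ≅ Z ⊕ Z_2,  H_2 = 0.

Take the total order v_0 < v_1 < v_2 < v_3 < v_4 < v_5 < v_6 < v_7 < v_8 on the vertex set. Then K (dimension 2) consists of the simplices:

  0-simplices (9): [v_0], [v_1], [v_2], [v_3], [v_4], [v_5], [v_6], [v_7], [v_8]
  1-simplices (27): (27 of them)
  2-simplices (18): (18 of them)

giving chain groups C_0 ≅ Z^9, C_1 ≅ Z^27, C_2 ≅ Z^18.

The boundary map ∂_1: C_1 → C_0 is given by ∂[p,q] = [q] − [p].
The 9×27 boundary matrix has rank 8 and Smith normal form diag(1,1,1,1,1,1,1,1).

The boundary map ∂_2: C_2 → C_1 sends each 2-simplex [p,q,r] to [q,r] − [p,r] + [p,q]. For instance
  ∂[v_2,v_3,v_8] = [v_3,v_8] − [v_2,v_8] + [v_2,v_3],
  ∂[v_1,v_3,v_4] = [v_3,v_4] − [v_1,v_4] + [v_1,v_3].
This gives a 27×18 integer matrix of rank 18; reducing to Smith normal form yields diagonal entries (1,1,1,1,1,1,1,1,1,1,1,1,1,1,1,1,1,2).

Computing H_k = (kernel of ∂_k) / (image of ∂_{k+1}):

  H_0: rank C_0 − rank ∂_1 = 9 − 8 = 1, and the invariant factors of ∂_1 are all 1, so H_0 ≅ Z.
  H_1: rank ker ∂_1 − rank ∂_2 = (27 − 8) − 18 = 1, and ∂_2 has invariant factor 2 > 1, so H_1 ≅ Z ⊕ Z_2.
  H_2: rank ker ∂_2 − rank ∂_3 = (18 − 18) − 0 = 0, and there is no ∂_3, so H_2 ≅ 0.

As a check, the Euler characteristic is 9 − 27 + 18 = 0, which agrees with 1 − 1 + 0 = 0.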